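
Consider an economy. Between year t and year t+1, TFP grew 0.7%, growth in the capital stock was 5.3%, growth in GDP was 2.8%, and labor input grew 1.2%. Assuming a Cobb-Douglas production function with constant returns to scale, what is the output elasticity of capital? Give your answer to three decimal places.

gY = gA + α·gK + (1−α)·gL, so gY − gA − gL = α(gK − gL).
2.8 − 0.7 − 1.2 = α × (5.3 − 1.2).
0.9 = 4.1 α, so α = 0.21951.

α = 0.220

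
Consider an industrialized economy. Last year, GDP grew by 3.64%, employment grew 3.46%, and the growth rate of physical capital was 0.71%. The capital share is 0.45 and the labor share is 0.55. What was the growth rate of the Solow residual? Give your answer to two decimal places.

Labor's share = 1 − 0.45 = 0.55.
Physical capital: 0.45 × 0.71 = 0.3195 pp.
Employment: 0.55 × 3.46 = 1.903 pp.
TFP growth = 3.64 − 2.2225 = 1.4175%.

The Solow residual grew 1.42%.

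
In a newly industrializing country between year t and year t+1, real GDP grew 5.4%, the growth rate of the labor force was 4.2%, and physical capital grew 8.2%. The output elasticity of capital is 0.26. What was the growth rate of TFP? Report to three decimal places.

TFP growth was 0.160%.

Labor's share = 1 − 0.26 = 0.74.
Physical capital: 0.26 × 8.2 = 2.132 pp.
The labor force: 0.74 × 4.2 = 3.108 pp.
TFP growth = 5.4 − 5.24 = 0.16%.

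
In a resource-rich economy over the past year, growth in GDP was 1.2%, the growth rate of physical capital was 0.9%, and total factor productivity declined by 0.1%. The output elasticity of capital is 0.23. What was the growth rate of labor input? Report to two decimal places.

Labor's share = 1 − 0.23 = 0.77.
gY = gA + 0.23×0.9 + 0.77×g.
0.77×g = 1.2 + 0.1 − 0.207 = 1.093.
g = 1.093 / 0.77 = 1.4195%.

Labor input growth was 1.42%.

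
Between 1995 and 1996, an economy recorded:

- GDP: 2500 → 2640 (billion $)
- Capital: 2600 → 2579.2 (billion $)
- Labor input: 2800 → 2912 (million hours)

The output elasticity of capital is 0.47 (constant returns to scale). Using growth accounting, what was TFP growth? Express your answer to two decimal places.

3.86%

GDP growth = (2640 − 2500) / 2500 = 5.6%.
Capital growth = (2579.2 − 2600) / 2600 = -0.8%.
Labor input growth = (2912 − 2800) / 2800 = 4%.
Labor's share = 1 − 0.47 = 0.53.
Capital: 0.47 × (-0.8) = -0.376 pp.
Labor input: 0.53 × 4 = 2.12 pp.
TFP growth = 5.6 − 1.744 = 3.856%.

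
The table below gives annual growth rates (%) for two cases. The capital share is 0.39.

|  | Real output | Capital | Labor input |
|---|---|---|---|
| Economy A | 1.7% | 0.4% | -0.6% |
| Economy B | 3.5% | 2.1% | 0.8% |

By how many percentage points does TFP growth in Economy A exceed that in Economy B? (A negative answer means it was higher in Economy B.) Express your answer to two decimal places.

Labor's share = 1 − 0.39 = 0.61.
Economy A: TFP = 1.7 − 0.156 + 0.366 = 1.91%.
Economy B: TFP = 3.5 − 0.819 − 0.488 = 2.193%.
Difference = 1.91 − (2.193) = -0.283 pp.

-0.28 percentage points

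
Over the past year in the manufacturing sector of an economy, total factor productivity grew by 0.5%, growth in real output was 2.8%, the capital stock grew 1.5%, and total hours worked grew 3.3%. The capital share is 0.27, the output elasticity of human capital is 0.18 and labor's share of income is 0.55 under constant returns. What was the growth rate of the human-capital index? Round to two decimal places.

Labor's share = 1 − 0.27 − 0.18 = 0.55.
gY = gA + 0.27×1.5 + 0.55×3.3 + 0.18×g.
0.18×g = 2.8 − 0.5 − 2.22 = 0.08.
g = 0.08 / 0.18 = 0.4444%.

0.44%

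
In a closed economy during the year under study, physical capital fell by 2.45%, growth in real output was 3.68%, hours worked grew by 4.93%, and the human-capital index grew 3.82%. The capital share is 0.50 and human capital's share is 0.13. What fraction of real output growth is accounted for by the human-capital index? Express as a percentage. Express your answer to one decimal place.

13.5%

The human-capital index contributed 0.13 × 3.82 = 0.4966 pp.
Share of growth = 0.4966 / 3.68 × 100 = 13.495%.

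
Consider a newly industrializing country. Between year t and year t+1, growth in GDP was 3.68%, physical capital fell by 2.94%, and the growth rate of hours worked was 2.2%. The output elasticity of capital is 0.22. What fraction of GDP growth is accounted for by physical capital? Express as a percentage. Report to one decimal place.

-17.6%

Physical capital contributed 0.22 × (-2.94) = -0.6468 pp.
Share of growth = -0.6468 / 3.68 × 100 = -17.576%.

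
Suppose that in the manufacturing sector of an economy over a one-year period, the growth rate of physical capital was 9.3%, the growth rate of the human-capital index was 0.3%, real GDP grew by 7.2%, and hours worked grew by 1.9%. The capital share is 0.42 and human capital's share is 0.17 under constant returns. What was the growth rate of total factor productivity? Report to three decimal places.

Labor's share = 1 − 0.42 − 0.17 = 0.41.
Physical capital: 0.42 × 9.3 = 3.906 pp.
The human-capital index: 0.17 × 0.3 = 0.051 pp.
Hours worked: 0.41 × 1.9 = 0.779 pp.
TFP growth = 7.2 − 4.736 = 2.464%.

2.464%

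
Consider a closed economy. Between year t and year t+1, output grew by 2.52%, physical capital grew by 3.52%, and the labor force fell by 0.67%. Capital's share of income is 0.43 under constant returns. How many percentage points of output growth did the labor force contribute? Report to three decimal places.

Labor's share = 1 − 0.43 = 0.57.
Contribution = share × growth = 0.57 × (-0.67) = -0.3819 pp.

-0.382 pp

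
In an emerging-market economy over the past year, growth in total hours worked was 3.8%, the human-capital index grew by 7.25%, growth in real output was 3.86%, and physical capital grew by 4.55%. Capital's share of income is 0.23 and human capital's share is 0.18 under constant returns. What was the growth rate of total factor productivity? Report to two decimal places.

Labor's share = 1 − 0.23 − 0.18 = 0.59.
Physical capital: 0.23 × 4.55 = 1.0465 pp.
The human-capital index: 0.18 × 7.25 = 1.305 pp.
Total hours worked: 0.59 × 3.8 = 2.242 pp.
TFP growth = 3.86 − 4.5935 = -0.7335%.

-0.73%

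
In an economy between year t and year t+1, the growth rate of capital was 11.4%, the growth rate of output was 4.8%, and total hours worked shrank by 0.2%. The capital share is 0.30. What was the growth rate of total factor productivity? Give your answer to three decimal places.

1.520%

Labor's share = 1 − 0.3 = 0.7.
Capital: 0.3 × 11.4 = 3.42 pp.
Total hours worked: 0.7 × (-0.2) = -0.14 pp.
TFP growth = 4.8 − 3.28 = 1.52%.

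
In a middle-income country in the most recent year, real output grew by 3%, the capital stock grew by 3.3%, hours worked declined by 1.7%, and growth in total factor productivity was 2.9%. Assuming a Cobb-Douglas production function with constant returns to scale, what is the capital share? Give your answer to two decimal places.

gY = gA + α·gK + (1−α)·gL, so gY − gA − gL = α(gK − gL).
3 − 2.9 + 1.7 = α × (3.3 − (-1.7)).
1.8 = 5 α, so α = 0.36.

The capital share is 0.36.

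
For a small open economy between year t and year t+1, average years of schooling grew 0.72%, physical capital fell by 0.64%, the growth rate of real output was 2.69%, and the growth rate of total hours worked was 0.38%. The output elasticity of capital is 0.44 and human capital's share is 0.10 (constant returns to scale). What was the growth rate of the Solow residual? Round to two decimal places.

Labor's share = 1 − 0.44 − 0.1 = 0.46.
Physical capital: 0.44 × (-0.64) = -0.2816 pp.
Average years of schooling: 0.1 × 0.72 = 0.072 pp.
Total hours worked: 0.46 × 0.38 = 0.1748 pp.
TFP growth = 2.69 + 0.0348 = 2.7248%.

2.72%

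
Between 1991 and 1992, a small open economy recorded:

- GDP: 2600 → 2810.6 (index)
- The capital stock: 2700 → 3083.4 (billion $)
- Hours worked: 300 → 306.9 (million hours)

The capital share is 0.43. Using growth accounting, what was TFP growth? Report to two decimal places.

GDP growth = (2810.6 − 2600) / 2600 = 8.1%.
The capital stock growth = (3083.4 − 2700) / 2700 = 14.2%.
Hours worked growth = (306.9 − 300) / 300 = 2.3%.
Labor's share = 1 − 0.43 = 0.57.
The capital stock: 0.43 × 14.2 = 6.106 pp.
Hours worked: 0.57 × 2.3 = 1.311 pp.
TFP growth = 8.1 − 7.417 = 0.683%.

0.68%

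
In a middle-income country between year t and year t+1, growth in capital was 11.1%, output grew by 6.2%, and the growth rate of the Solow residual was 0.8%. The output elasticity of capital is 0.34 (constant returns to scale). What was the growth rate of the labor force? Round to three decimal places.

Labor's share = 1 − 0.34 = 0.66.
gY = gA + 0.34×11.1 + 0.66×g.
0.66×g = 6.2 − 0.8 − 3.774 = 1.626.
g = 1.626 / 0.66 = 2.46364%.

The labor force grew 2.464%.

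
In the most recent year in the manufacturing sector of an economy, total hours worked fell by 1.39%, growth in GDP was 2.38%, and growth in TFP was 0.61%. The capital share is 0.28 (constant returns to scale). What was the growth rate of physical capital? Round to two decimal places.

Labor's share = 1 − 0.28 = 0.72.
gY = gA + 0.72×(-1.39) + 0.28×g.
0.28×g = 2.38 − 0.61 + 1.0008 = 2.7708.
g = 2.7708 / 0.28 = 9.8957%.

Physical capital growth was 9.90%.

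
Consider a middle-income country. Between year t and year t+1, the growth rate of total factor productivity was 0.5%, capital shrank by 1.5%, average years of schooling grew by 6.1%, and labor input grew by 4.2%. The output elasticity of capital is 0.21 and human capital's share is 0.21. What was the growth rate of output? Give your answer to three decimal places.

Output growth was 3.902%.

Labor's share = 1 − 0.21 − 0.21 = 0.58.
Capital: 0.21 × (-1.5) = -0.315 pp.
Average years of schooling: 0.21 × 6.1 = 1.281 pp.
Labor input: 0.58 × 4.2 = 2.436 pp.
Output growth = 0.5 + 3.402 = 3.902%.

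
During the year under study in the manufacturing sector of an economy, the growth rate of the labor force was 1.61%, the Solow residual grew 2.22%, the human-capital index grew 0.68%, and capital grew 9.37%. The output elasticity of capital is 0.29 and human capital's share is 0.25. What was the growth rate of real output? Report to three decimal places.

Labor's share = 1 − 0.29 − 0.25 = 0.46.
Capital: 0.29 × 9.37 = 2.7173 pp.
The human-capital index: 0.25 × 0.68 = 0.17 pp.
The labor force: 0.46 × 1.61 = 0.7406 pp.
Output growth = 2.22 + 3.6279 = 5.8479%.

5.848%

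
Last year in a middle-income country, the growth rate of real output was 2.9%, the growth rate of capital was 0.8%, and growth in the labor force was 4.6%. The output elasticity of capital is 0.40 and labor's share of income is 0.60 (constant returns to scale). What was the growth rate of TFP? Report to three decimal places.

Labor's share = 1 − 0.4 = 0.6.
Capital: 0.4 × 0.8 = 0.32 pp.
The labor force: 0.6 × 4.6 = 2.76 pp.
TFP growth = 2.9 − 3.08 = -0.18%.

-0.180%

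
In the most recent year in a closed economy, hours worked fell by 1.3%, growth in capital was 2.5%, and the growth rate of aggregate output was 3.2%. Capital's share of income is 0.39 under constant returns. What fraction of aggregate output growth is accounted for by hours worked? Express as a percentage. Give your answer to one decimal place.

Labor's share = 1 − 0.39 = 0.61.
Hours worked contributed 0.61 × (-1.3) = -0.793 pp.
Share of growth = -0.793 / 3.2 × 100 = -24.781%.

Hours worked accounted for -24.8% of growth.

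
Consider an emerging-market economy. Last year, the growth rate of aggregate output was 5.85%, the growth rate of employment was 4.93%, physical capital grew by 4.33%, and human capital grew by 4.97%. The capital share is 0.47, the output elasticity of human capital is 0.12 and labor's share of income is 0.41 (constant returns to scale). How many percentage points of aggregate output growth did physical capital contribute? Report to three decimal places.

2.035 pp

Contribution = share × growth = 0.47 × 4.33 = 2.0351 pp.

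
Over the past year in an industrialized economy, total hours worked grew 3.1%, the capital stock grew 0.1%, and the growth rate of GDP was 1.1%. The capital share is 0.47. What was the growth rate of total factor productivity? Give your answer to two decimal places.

-0.59%

Labor's share = 1 − 0.47 = 0.53.
The capital stock: 0.47 × 0.1 = 0.047 pp.
Total hours worked: 0.53 × 3.1 = 1.643 pp.
TFP growth = 1.1 − 1.69 = -0.59%.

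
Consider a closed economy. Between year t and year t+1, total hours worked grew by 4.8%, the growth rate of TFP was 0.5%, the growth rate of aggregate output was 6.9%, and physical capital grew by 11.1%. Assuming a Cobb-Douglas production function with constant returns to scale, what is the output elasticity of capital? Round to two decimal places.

α = 0.25

gY = gA + α·gK + (1−α)·gL, so gY − gA − gL = α(gK − gL).
6.9 − 0.5 − 4.8 = α × (11.1 − 4.8).
1.6 = 6.3 α, so α = 0.254.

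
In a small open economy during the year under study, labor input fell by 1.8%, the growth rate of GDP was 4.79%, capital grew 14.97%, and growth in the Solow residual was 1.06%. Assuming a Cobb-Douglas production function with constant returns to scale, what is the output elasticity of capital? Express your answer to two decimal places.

gY = gA + α·gK + (1−α)·gL, so gY − gA − gL = α(gK − gL).
4.79 − 1.06 + 1.8 = α × (14.97 − (-1.8)).
5.53 = 16.77 α, so α = 0.3298.

The output elasticity of capital is 0.33.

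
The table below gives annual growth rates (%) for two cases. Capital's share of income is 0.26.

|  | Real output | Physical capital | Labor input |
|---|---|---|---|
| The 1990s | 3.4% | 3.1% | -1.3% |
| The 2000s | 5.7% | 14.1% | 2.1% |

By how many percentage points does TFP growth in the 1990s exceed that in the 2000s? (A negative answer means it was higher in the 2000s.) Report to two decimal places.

Labor's share = 1 − 0.26 = 0.74.
The 1990s: TFP = 3.4 − 0.806 + 0.962 = 3.556%.
The 2000s: TFP = 5.7 − 3.666 − 1.554 = 0.48%.
Difference = 3.556 − (0.48) = 3.076 pp.

3.08 percentage points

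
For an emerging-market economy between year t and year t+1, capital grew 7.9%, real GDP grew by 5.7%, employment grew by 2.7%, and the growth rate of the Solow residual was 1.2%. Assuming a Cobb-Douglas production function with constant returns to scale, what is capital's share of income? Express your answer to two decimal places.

Capital's share of income is 0.35.

gY = gA + α·gK + (1−α)·gL, so gY − gA − gL = α(gK − gL).
5.7 − 1.2 − 2.7 = α × (7.9 − 2.7).
1.8 = 5.2 α, so α = 0.3462.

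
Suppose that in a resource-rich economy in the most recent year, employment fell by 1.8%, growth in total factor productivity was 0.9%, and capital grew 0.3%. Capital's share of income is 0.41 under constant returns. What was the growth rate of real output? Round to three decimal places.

Labor's share = 1 − 0.41 = 0.59.
Capital: 0.41 × 0.3 = 0.123 pp.
Employment: 0.59 × (-1.8) = -1.062 pp.
Output growth = 0.9 + (-0.939) = -0.039%.

-0.039%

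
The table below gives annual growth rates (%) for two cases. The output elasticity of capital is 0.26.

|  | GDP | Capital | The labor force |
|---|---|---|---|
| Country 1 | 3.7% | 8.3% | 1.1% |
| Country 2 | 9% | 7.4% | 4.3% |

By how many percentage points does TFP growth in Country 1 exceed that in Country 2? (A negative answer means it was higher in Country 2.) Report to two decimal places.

-3.17 percentage points

Labor's share = 1 − 0.26 = 0.74.
Country 1: TFP = 3.7 − 2.158 − 0.814 = 0.728%.
Country 2: TFP = 9 − 1.924 − 3.182 = 3.894%.
Difference = 0.728 − (3.894) = -3.166 pp.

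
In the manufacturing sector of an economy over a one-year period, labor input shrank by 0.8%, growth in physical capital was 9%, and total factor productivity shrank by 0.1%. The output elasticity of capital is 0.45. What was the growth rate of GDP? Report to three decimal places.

Labor's share = 1 − 0.45 = 0.55.
Physical capital: 0.45 × 9 = 4.05 pp.
Labor input: 0.55 × (-0.8) = -0.44 pp.
Output growth = -0.1 + 3.61 = 3.51%.

3.510%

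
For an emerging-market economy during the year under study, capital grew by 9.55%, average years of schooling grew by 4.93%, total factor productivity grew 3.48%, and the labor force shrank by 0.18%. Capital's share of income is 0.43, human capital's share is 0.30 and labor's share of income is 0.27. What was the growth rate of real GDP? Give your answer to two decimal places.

Labor's share = 1 − 0.43 − 0.3 = 0.27.
Capital: 0.43 × 9.55 = 4.1065 pp.
Average years of schooling: 0.3 × 4.93 = 1.479 pp.
The labor force: 0.27 × (-0.18) = -0.0486 pp.
Output growth = 3.48 + 5.5369 = 9.0169%.

9.02%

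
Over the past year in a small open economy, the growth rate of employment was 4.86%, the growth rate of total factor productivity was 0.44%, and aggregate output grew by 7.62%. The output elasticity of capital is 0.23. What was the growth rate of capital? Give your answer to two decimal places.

Labor's share = 1 − 0.23 = 0.77.
gY = gA + 0.77×4.86 + 0.23×g.
0.23×g = 7.62 − 0.44 − 3.7422 = 3.4378.
g = 3.4378 / 0.23 = 14.947%.

14.95%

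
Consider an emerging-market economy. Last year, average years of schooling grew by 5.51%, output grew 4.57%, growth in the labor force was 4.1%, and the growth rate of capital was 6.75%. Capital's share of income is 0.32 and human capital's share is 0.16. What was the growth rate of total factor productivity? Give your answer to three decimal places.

-0.604%

Labor's share = 1 − 0.32 − 0.16 = 0.52.
Capital: 0.32 × 6.75 = 2.16 pp.
Average years of schooling: 0.16 × 5.51 = 0.8816 pp.
The labor force: 0.52 × 4.1 = 2.132 pp.
TFP growth = 4.57 − 5.1736 = -0.6036%.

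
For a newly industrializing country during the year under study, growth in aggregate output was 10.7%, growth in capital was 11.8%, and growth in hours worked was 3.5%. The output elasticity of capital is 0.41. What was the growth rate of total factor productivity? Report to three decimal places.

Labor's share = 1 − 0.41 = 0.59.
Capital: 0.41 × 11.8 = 4.838 pp.
Hours worked: 0.59 × 3.5 = 2.065 pp.
TFP growth = 10.7 − 6.903 = 3.797%.

3.797%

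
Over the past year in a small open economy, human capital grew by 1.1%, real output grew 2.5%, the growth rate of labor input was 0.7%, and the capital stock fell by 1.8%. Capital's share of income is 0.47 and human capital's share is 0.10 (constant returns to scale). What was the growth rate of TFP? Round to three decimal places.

2.935%

Labor's share = 1 − 0.47 − 0.1 = 0.43.
The capital stock: 0.47 × (-1.8) = -0.846 pp.
Human capital: 0.1 × 1.1 = 0.11 pp.
Labor input: 0.43 × 0.7 = 0.301 pp.
TFP growth = 2.5 + 0.435 = 2.935%.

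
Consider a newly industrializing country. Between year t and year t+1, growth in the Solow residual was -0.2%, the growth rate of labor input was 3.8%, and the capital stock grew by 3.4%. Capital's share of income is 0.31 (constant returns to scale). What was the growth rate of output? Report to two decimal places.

3.48%

Labor's share = 1 − 0.31 = 0.69.
The capital stock: 0.31 × 3.4 = 1.054 pp.
Labor input: 0.69 × 3.8 = 2.622 pp.
Output growth = -0.2 + 3.676 = 3.476%.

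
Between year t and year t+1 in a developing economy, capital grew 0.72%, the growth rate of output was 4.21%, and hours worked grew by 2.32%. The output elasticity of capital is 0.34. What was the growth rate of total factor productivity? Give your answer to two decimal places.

Labor's share = 1 − 0.34 = 0.66.
Capital: 0.34 × 0.72 = 0.2448 pp.
Hours worked: 0.66 × 2.32 = 1.5312 pp.
TFP growth = 4.21 − 1.776 = 2.434%.

Total factor productivity growth was 2.43%.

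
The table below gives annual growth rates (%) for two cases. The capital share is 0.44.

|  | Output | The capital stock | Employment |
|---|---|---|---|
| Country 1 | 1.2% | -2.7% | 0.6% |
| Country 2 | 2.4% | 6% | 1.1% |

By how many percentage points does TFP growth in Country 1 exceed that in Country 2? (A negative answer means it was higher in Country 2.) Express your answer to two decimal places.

2.91 percentage points

Labor's share = 1 − 0.44 = 0.56.
Country 1: TFP = 1.2 + 1.188 − 0.336 = 2.052%.
Country 2: TFP = 2.4 − 2.64 − 0.616 = -0.856%.
Difference = 2.052 − (-0.856) = 2.908 pp.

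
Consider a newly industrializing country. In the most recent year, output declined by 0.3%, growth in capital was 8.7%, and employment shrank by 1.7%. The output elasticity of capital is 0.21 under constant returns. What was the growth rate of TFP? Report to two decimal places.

Labor's share = 1 − 0.21 = 0.79.
Capital: 0.21 × 8.7 = 1.827 pp.
Employment: 0.79 × (-1.7) = -1.343 pp.
TFP growth = -0.3 − 0.484 = -0.784%.

-0.78%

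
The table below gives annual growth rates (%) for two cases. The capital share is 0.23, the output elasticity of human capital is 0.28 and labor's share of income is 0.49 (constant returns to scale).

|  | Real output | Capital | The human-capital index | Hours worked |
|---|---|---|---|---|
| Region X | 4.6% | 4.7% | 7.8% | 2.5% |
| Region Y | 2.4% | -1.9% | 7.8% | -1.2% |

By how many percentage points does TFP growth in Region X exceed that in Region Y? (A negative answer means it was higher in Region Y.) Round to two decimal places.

Labor's share = 1 − 0.23 − 0.28 = 0.49.
Region X: TFP = 4.6 − 1.081 − 2.184 − 1.225 = 0.11%.
Region Y: TFP = 2.4 + 0.437 − 2.184 + 0.588 = 1.241%.
Difference = 0.11 − (1.241) = -1.131 pp.

-1.13 percentage points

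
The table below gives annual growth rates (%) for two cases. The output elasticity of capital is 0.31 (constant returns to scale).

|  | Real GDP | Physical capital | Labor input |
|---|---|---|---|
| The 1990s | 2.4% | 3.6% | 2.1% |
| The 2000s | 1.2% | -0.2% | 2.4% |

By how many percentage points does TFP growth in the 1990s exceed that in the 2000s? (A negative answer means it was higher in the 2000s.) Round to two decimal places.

Labor's share = 1 − 0.31 = 0.69.
The 1990s: TFP = 2.4 − 1.116 − 1.449 = -0.165%.
The 2000s: TFP = 1.2 + 0.062 − 1.656 = -0.394%.
Difference = -0.165 − (-0.394) = 0.229 pp.

0.23 percentage points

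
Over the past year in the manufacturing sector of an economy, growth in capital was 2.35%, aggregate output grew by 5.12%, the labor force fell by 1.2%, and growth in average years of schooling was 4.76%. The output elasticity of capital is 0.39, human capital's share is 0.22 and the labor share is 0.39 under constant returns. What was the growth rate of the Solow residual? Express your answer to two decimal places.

Labor's share = 1 − 0.39 − 0.22 = 0.39.
Capital: 0.39 × 2.35 = 0.9165 pp.
Average years of schooling: 0.22 × 4.76 = 1.0472 pp.
The labor force: 0.39 × (-1.2) = -0.468 pp.
TFP growth = 5.12 − 1.4957 = 3.6243%.

3.62%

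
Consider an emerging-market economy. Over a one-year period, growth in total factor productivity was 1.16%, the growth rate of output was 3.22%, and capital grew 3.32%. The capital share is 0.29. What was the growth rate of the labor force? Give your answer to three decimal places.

1.545%

Labor's share = 1 − 0.29 = 0.71.
gY = gA + 0.29×3.32 + 0.71×g.
0.71×g = 3.22 − 1.16 − 0.9628 = 1.0972.
g = 1.0972 / 0.71 = 1.54535%.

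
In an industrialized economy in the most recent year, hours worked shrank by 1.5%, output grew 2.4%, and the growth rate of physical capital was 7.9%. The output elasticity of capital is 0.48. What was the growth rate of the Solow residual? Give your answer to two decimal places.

-0.61%

Labor's share = 1 − 0.48 = 0.52.
Physical capital: 0.48 × 7.9 = 3.792 pp.
Hours worked: 0.52 × (-1.5) = -0.78 pp.
TFP growth = 2.4 − 3.012 = -0.612%.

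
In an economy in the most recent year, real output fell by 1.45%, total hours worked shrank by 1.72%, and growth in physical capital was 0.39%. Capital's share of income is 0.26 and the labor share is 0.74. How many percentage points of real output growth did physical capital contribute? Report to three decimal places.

Contribution = share × growth = 0.26 × 0.39 = 0.1014 pp.

0.101 pp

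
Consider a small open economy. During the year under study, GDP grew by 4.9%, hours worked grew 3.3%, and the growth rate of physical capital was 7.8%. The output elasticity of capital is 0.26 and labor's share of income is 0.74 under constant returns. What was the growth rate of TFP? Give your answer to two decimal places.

Labor's share = 1 − 0.26 = 0.74.
Physical capital: 0.26 × 7.8 = 2.028 pp.
Hours worked: 0.74 × 3.3 = 2.442 pp.
TFP growth = 4.9 − 4.47 = 0.43%.

TFP growth was 0.43%.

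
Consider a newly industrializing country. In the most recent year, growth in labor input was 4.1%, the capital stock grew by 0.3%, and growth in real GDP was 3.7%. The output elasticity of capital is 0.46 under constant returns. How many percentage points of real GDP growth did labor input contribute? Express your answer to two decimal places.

2.21

Labor's share = 1 − 0.46 = 0.54.
Contribution = share × growth = 0.54 × 4.1 = 2.214 pp.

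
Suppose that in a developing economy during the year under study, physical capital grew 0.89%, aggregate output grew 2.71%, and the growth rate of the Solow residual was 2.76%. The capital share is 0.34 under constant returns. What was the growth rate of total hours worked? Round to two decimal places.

Labor's share = 1 − 0.34 = 0.66.
gY = gA + 0.34×0.89 + 0.66×g.
0.66×g = 2.71 − 2.76 − 0.3026 = -0.3526.
g = -0.3526 / 0.66 = -0.5342%.

-0.53%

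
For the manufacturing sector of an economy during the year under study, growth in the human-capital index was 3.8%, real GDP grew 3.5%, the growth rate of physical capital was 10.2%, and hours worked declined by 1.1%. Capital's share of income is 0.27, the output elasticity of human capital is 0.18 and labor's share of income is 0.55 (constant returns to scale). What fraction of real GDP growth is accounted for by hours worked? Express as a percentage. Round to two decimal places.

Hours worked accounted for -17.29% of growth.

Labor's share = 1 − 0.27 − 0.18 = 0.55.
Hours worked contributed 0.55 × (-1.1) = -0.605 pp.
Share of growth = -0.605 / 3.5 × 100 = -17.2857%.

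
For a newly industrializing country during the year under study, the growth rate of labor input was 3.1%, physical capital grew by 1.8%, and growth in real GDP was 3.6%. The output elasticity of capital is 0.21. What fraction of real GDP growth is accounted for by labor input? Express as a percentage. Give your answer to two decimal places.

Labor's share = 1 − 0.21 = 0.79.
Labor input contributed 0.79 × 3.1 = 2.449 pp.
Share of growth = 2.449 / 3.6 × 100 = 68.0278%.

68.03%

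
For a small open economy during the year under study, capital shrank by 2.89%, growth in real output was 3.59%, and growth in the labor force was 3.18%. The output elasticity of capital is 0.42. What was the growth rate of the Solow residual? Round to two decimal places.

Labor's share = 1 − 0.42 = 0.58.
Capital: 0.42 × (-2.89) = -1.2138 pp.
The labor force: 0.58 × 3.18 = 1.8444 pp.
TFP growth = 3.59 − 0.6306 = 2.9594%.

2.96%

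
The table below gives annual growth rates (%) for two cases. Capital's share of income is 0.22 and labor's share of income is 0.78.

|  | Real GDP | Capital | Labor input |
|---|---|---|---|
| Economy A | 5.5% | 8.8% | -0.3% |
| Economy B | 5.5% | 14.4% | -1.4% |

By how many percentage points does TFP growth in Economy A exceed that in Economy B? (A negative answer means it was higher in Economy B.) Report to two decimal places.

Labor's share = 1 − 0.22 = 0.78.
Economy A: TFP = 5.5 − 1.936 + 0.234 = 3.798%.
Economy B: TFP = 5.5 − 3.168 + 1.092 = 3.424%.
Difference = 3.798 − (3.424) = 0.374 pp.

0.37 percentage points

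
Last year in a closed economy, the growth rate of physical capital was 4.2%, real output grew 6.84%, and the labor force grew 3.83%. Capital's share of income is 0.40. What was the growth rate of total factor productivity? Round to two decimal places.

2.86%

Labor's share = 1 − 0.4 = 0.6.
Physical capital: 0.4 × 4.2 = 1.68 pp.
The labor force: 0.6 × 3.83 = 2.298 pp.
TFP growth = 6.84 − 3.978 = 2.862%.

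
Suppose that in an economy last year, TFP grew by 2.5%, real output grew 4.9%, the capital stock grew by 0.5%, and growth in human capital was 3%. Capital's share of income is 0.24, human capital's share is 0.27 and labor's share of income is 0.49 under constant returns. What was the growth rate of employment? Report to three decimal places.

Employment grew 3.000%.

Labor's share = 1 − 0.24 − 0.27 = 0.49.
gY = gA + 0.24×0.5 + 0.27×3 + 0.49×g.
0.49×g = 4.9 − 2.5 − 0.93 = 1.47.
g = 1.47 / 0.49 = 3%.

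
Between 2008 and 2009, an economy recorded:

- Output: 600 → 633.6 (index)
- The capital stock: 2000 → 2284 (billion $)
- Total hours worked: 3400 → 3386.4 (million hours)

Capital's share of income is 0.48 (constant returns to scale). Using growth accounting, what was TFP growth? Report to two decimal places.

-1.01%

Output growth = (633.6 − 600) / 600 = 5.6%.
The capital stock growth = (2284 − 2000) / 2000 = 14.2%.
Total hours worked growth = (3386.4 − 3400) / 3400 = -0.4%.
Labor's share = 1 − 0.48 = 0.52.
The capital stock: 0.48 × 14.2 = 6.816 pp.
Total hours worked: 0.52 × (-0.4) = -0.208 pp.
TFP growth = 5.6 − 6.608 = -1.008%.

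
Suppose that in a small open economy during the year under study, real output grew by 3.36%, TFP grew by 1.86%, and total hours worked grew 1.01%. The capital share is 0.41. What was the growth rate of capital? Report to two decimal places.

Labor's share = 1 − 0.41 = 0.59.
gY = gA + 0.59×1.01 + 0.41×g.
0.41×g = 3.36 − 1.86 − 0.5959 = 0.9041.
g = 0.9041 / 0.41 = 2.2051%.

Capital growth was 2.21%.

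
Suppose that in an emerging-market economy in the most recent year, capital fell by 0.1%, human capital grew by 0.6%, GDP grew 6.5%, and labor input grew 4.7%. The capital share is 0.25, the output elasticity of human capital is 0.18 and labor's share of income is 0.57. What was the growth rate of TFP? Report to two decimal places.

3.74%

Labor's share = 1 − 0.25 − 0.18 = 0.57.
Capital: 0.25 × (-0.1) = -0.025 pp.
Human capital: 0.18 × 0.6 = 0.108 pp.
Labor input: 0.57 × 4.7 = 2.679 pp.
TFP growth = 6.5 − 2.762 = 3.738%.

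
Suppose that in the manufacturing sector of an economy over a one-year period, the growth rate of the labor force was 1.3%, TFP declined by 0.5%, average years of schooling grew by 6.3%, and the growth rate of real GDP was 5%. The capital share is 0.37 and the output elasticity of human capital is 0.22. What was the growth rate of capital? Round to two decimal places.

Labor's share = 1 − 0.37 − 0.22 = 0.41.
gY = gA + 0.22×6.3 + 0.41×1.3 + 0.37×g.
0.37×g = 5 + 0.5 − 1.919 = 3.581.
g = 3.581 / 0.37 = 9.6784%.

Capital grew 9.68%.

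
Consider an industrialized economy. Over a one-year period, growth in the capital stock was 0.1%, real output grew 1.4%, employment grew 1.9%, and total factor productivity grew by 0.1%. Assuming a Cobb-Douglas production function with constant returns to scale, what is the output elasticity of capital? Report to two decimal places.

0.33

gY = gA + α·gK + (1−α)·gL, so gY − gA − gL = α(gK − gL).
1.4 − 0.1 − 1.9 = α × (0.1 − 1.9).
-0.6 = -1.8 α, so α = 0.3333.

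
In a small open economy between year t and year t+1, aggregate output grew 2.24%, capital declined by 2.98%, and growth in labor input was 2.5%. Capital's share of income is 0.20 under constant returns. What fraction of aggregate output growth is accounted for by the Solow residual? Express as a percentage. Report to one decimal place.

Labor's share = 1 − 0.2 = 0.8.
Capital: 0.2 × (-2.98) = -0.596 pp.
Labor input: 0.8 × 2.5 = 2 pp.
TFP growth = 2.24 − 1.404 = 0.836%.
TFP share of growth = 0.836 / 2.24 × 100 = 37.321%.

37.3%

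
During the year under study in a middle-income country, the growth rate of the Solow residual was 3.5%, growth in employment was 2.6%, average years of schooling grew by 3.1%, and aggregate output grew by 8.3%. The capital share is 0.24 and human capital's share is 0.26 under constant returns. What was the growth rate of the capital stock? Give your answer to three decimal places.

The capital stock growth was 11.225%.

Labor's share = 1 − 0.24 − 0.26 = 0.5.
gY = gA + 0.26×3.1 + 0.5×2.6 + 0.24×g.
0.24×g = 8.3 − 3.5 − 2.106 = 2.694.
g = 2.694 / 0.24 = 11.225%.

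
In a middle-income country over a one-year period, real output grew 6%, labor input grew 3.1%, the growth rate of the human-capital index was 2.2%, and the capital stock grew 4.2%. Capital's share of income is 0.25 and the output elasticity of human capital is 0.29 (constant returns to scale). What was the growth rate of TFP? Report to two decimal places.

Labor's share = 1 − 0.25 − 0.29 = 0.46.
The capital stock: 0.25 × 4.2 = 1.05 pp.
The human-capital index: 0.29 × 2.2 = 0.638 pp.
Labor input: 0.46 × 3.1 = 1.426 pp.
TFP growth = 6 − 3.114 = 2.886%.

2.89%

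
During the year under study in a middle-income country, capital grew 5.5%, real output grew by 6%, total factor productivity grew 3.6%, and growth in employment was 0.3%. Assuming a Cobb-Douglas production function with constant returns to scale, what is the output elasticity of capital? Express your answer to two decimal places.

gY = gA + α·gK + (1−α)·gL, so gY − gA − gL = α(gK − gL).
6 − 3.6 − 0.3 = α × (5.5 − 0.3).
2.1 = 5.2 α, so α = 0.4038.

The output elasticity of capital is 0.40.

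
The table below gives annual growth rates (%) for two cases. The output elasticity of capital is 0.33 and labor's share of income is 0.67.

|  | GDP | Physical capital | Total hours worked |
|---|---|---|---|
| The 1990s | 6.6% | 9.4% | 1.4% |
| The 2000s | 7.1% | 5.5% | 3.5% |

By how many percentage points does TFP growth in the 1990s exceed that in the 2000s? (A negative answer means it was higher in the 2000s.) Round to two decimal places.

Labor's share = 1 − 0.33 = 0.67.
The 1990s: TFP = 6.6 − 3.102 − 0.938 = 2.56%.
The 2000s: TFP = 7.1 − 1.815 − 2.345 = 2.94%.
Difference = 2.56 − (2.94) = -0.38 pp.

-0.38 percentage points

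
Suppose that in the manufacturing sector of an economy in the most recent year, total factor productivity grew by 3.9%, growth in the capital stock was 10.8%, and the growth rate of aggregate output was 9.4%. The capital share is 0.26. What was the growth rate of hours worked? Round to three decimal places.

Labor's share = 1 − 0.26 = 0.74.
gY = gA + 0.26×10.8 + 0.74×g.
0.74×g = 9.4 − 3.9 − 2.808 = 2.692.
g = 2.692 / 0.74 = 3.63784%.

Hours worked grew 3.638%.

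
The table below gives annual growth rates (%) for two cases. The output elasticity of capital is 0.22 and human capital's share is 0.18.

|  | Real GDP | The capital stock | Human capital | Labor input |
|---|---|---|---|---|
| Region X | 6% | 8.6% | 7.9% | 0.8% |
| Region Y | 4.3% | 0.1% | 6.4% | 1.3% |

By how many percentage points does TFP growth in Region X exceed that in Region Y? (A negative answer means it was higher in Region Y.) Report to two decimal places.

-0.14 percentage points

Labor's share = 1 − 0.22 − 0.18 = 0.6.
Region X: TFP = 6 − 1.892 − 1.422 − 0.48 = 2.206%.
Region Y: TFP = 4.3 − 0.022 − 1.152 − 0.78 = 2.346%.
Difference = 2.206 − (2.346) = -0.14 pp.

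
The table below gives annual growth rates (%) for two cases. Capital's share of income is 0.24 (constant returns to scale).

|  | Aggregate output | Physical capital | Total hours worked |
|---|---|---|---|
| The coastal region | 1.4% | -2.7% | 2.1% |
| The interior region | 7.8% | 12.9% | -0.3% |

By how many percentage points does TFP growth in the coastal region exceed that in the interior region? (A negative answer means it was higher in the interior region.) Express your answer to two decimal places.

-4.48 percentage points

Labor's share = 1 − 0.24 = 0.76.
The coastal region: TFP = 1.4 + 0.648 − 1.596 = 0.452%.
The interior region: TFP = 7.8 − 3.096 + 0.228 = 4.932%.
Difference = 0.452 − (4.932) = -4.48 pp.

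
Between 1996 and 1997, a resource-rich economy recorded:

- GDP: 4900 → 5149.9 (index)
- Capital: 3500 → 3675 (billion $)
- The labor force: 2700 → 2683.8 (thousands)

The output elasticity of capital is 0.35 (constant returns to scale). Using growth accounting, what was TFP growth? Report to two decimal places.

3.74%

GDP growth = (5149.9 − 4900) / 4900 = 5.1%.
Capital growth = (3675 − 3500) / 3500 = 5%.
The labor force growth = (2683.8 − 2700) / 2700 = -0.6%.
Labor's share = 1 − 0.35 = 0.65.
Capital: 0.35 × 5 = 1.75 pp.
The labor force: 0.65 × (-0.6) = -0.39 pp.
TFP growth = 5.1 − 1.36 = 3.74%.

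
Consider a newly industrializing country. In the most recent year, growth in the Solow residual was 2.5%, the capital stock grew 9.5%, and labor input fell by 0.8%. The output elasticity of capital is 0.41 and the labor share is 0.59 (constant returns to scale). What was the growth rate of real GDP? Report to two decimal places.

Real GDP growth was 5.92%.

Labor's share = 1 − 0.41 = 0.59.
The capital stock: 0.41 × 9.5 = 3.895 pp.
Labor input: 0.59 × (-0.8) = -0.472 pp.
Output growth = 2.5 + 3.423 = 5.923%.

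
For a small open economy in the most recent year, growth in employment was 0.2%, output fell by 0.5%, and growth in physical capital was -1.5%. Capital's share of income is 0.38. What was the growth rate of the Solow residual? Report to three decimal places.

Labor's share = 1 − 0.38 = 0.62.
Physical capital: 0.38 × (-1.5) = -0.57 pp.
Employment: 0.62 × 0.2 = 0.124 pp.
TFP growth = -0.5 + 0.446 = -0.054%.

-0.054%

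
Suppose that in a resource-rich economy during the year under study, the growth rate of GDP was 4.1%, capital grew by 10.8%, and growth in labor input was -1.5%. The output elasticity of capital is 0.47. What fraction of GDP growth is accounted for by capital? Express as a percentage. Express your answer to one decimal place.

Capital accounted for 123.8% of growth.

Capital contributed 0.47 × 10.8 = 5.076 pp.
Share of growth = 5.076 / 4.1 × 100 = 123.805%.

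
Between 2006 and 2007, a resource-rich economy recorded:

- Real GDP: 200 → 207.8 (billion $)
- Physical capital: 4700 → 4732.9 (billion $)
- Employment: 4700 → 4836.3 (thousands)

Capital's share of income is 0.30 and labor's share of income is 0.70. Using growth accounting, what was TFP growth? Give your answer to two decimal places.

Real GDP growth = (207.8 − 200) / 200 = 3.9%.
Physical capital growth = (4732.9 − 4700) / 4700 = 0.7%.
Employment growth = (4836.3 − 4700) / 4700 = 2.9%.
Labor's share = 1 − 0.3 = 0.7.
Physical capital: 0.3 × 0.7 = 0.21 pp.
Employment: 0.7 × 2.9 = 2.03 pp.
TFP growth = 3.9 − 2.24 = 1.66%.

1.66%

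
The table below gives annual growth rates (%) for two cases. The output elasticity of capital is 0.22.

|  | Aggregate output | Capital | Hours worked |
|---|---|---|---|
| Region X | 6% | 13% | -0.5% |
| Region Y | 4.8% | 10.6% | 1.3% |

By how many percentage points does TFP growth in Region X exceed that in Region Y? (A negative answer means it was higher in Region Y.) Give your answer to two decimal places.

2.08 percentage points

Labor's share = 1 − 0.22 = 0.78.
Region X: TFP = 6 − 2.86 + 0.39 = 3.53%.
Region Y: TFP = 4.8 − 2.332 − 1.014 = 1.454%.
Difference = 3.53 − (1.454) = 2.076 pp.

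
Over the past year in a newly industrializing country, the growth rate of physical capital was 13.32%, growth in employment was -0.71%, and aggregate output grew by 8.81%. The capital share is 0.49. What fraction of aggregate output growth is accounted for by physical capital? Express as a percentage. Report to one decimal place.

Physical capital contributed 0.49 × 13.32 = 6.5268 pp.
Share of growth = 6.5268 / 8.81 × 100 = 74.084%.

74.1%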